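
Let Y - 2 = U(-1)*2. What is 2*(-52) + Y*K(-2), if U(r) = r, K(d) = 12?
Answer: -104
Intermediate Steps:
Y = 0 (Y = 2 - 1*2 = 2 - 2 = 0)
2*(-52) + Y*K(-2) = 2*(-52) + 0*12 = -104 + 0 = -104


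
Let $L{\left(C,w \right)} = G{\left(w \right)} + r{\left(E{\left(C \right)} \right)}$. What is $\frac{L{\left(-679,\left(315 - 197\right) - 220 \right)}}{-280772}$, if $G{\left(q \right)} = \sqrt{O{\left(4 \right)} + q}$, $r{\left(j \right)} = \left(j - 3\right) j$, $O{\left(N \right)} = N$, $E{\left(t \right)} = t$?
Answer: $- \frac{231539}{140386} - \frac{7 i \sqrt{2}}{280772} \approx -1.6493 - 3.5258 \cdot 10^{-5} i$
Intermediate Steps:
$r{\left(j \right)} = j \left(-3 + j\right)$ ($r{\left(j \right)} = \left(-3 + j\right) j = j \left(-3 + j\right)$)
$G{\left(q \right)} = \sqrt{4 + q}$
$L{\left(C,w \right)} = \sqrt{4 + w} + C \left(-3 + C\right)$
$\frac{L{\left(-679,\left(315 - 197\right) - 220 \right)}}{-280772} = \frac{\sqrt{4 + \left(\left(315 - 197\right) - 220\right)} - 679 \left(-3 - 679\right)}{-280772} = \left(\sqrt{4 + \left(118 - 220\right)} - -463078\right) \left(- \frac{1}{280772}\right) = \left(\sqrt{4 - 102} + 463078\right) \left(- \frac{1}{280772}\right) = \left(\sqrt{-98} + 463078\right) \left(- \frac{1}{280772}\right) = \left(7 i \sqrt{2} + 463078\right) \left(- \frac{1}{280772}\right) = \left(463078 + 7 i \sqrt{2}\right) \left(- \frac{1}{280772}\right) = - \frac{231539}{140386} - \frac{7 i \sqrt{2}}{280772}$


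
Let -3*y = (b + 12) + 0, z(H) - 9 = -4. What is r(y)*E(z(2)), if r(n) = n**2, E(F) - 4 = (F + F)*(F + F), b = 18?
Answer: 10400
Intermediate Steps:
z(H) = 5 (z(H) = 9 - 4 = 5)
y = -10 (y = -((18 + 12) + 0)/3 = -(30 + 0)/3 = -1/3*30 = -10)
E(F) = 4 + 4*F**2 (E(F) = 4 + (F + F)*(F + F) = 4 + (2*F)*(2*F) = 4 + 4*F**2)
r(y)*E(z(2)) = (-10)**2*(4 + 4*5**2) = 100*(4 + 4*25) = 100*(4 + 100) = 100*104 = 10400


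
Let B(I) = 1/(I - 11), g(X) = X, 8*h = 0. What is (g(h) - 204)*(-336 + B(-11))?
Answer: 754086/11 ≈ 68553.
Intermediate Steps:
h = 0 (h = (⅛)*0 = 0)
B(I) = 1/(-11 + I)
(g(h) - 204)*(-336 + B(-11)) = (0 - 204)*(-336 + 1/(-11 - 11)) = -204*(-336 + 1/(-22)) = -204*(-336 - 1/22) = -204*(-7393/22) = 754086/11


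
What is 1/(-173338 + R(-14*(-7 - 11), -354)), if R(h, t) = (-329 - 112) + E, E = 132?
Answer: -1/173647 ≈ -5.7588e-6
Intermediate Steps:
R(h, t) = -309 (R(h, t) = (-329 - 112) + 132 = -441 + 132 = -309)
1/(-173338 + R(-14*(-7 - 11), -354)) = 1/(-173338 - 309) = 1/(-173647) = -1/173647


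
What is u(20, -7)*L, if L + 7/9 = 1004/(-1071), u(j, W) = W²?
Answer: -12859/153 ≈ -84.046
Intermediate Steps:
L = -1837/1071 (L = -7/9 + 1004/(-1071) = -7/9 + 1004*(-1/1071) = -7/9 - 1004/1071 = -1837/1071 ≈ -1.7152)
u(20, -7)*L = (-7)²*(-1837/1071) = 49*(-1837/1071) = -12859/153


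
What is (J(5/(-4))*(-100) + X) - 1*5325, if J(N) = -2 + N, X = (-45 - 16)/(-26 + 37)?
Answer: -55061/11 ≈ -5005.5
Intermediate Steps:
X = -61/11 ≈ -5.5455
(J(5/(-4))*(-100) + X) - 1*5325 = ((-2 + 5/(-4))*(-100) - 61/11) - 1*5325 = ((-2 + 5*(-¼))*(-100) - 61/11) - 5325 = ((-2 - 5/4)*(-100) - 61/11) - 5325 = (-13/4*(-100) - 61/11) - 5325 = (325 - 61/11) - 5325 = 3514/11 - 5325 = -55061/11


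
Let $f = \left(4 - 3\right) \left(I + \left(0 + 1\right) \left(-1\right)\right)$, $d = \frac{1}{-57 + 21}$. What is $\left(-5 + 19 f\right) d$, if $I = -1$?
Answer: $\frac{43}{36} \approx 1.1944$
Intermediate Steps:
$d = - \frac{1}{36}$ ($d = \frac{1}{-36} = - \frac{1}{36} \approx -0.027778$)
$f = -2$ ($f = \left(4 - 3\right) \left(-1 + \left(0 + 1\right) \left(-1\right)\right) = 1 \left(-1 + 1 \left(-1\right)\right) = 1 \left(-1 - 1\right) = 1 \left(-2\right) = -2$)
$\left(-5 + 19 f\right) d = \left(-5 + 19 \left(-2\right)\right) \left(- \frac{1}{36}\right) = \left(-5 - 38\right) \left(- \frac{1}{36}\right) = \left(-43\right) \left(- \frac{1}{36}\right) = \frac{43}{36}$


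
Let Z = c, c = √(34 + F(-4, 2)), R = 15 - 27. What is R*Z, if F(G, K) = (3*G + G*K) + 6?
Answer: -24*√5 ≈ -53.666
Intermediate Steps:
R = -12
F(G, K) = 6 + 3*G + G*K
c = 2*√5 (c = √(34 + (6 + 3*(-4) - 4*2)) = √(34 + (6 - 12 - 8)) = √(34 - 14) = √20 = 2*√5 ≈ 4.4721)
Z = 2*√5 ≈ 4.4721
R*Z = -24*√5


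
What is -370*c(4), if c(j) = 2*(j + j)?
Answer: -5920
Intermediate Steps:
c(j) = 4*j (c(j) = 2*(2*j) = 4*j)
-370*c(4) = -1480*4 = -370*16 = -5920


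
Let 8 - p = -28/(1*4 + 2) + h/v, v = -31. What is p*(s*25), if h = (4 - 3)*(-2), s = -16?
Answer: -468800/93 ≈ -5040.9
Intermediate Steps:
h = -2 (h = 1*(-2) = -2)
p = 1172/93 (p = 8 - (-28/(1*4 + 2) - 2/(-31)) = 8 - (-28/(4 + 2) - 2*(-1/31)) = 8 - (-28/6 + 2/31) = 8 - (-28*⅙ + 2/31) = 8 - (-14/3 + 2/31) = 8 - 1*(-428/93) = 8 + 428/93 = 1172/93 ≈ 12.602)
p*(s*25) = 1172*(-16*25)/93 = (1172/93)*(-400) = -468800/93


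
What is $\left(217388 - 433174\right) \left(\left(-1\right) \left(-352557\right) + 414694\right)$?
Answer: $-165562024286$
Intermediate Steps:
$\left(217388 - 433174\right) \left(\left(-1\right) \left(-352557\right) + 414694\right) = - 215786 \left(352557 + 414694\right) = \left(-215786\right) 767251 = -165562024286$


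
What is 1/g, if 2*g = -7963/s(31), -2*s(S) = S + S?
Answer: 62/7963 ≈ 0.0077860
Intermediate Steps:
s(S) = -S (s(S) = -(S + S)/2 = -S)
g = 7963/62 (g = (-7963/((-1*31)))/2 = (-7963/(-31))/2 = (-7963*(-1/31))/2 = (½)*(7963/31) = 7963/62 ≈ 128.44)
1/g = 1/(7963/62) = 62/7963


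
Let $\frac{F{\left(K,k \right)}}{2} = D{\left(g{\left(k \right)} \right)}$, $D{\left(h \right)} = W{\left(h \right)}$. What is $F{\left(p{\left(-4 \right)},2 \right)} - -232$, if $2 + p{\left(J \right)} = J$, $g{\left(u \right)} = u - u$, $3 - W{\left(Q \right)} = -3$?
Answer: $244$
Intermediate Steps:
$W{\left(Q \right)} = 6$ ($W{\left(Q \right)} = 3 - -3 = 3 + 3 = 6$)
$g{\left(u \right)} = 0$
$p{\left(J \right)} = -2 + J$
$D{\left(h \right)} = 6$
$F{\left(K,k \right)} = 12$ ($F{\left(K,k \right)} = 2 \cdot 6 = 12$)
$F{\left(p{\left(-4 \right)},2 \right)} - -232 = 12 - -232 = 12 + 232 = 244$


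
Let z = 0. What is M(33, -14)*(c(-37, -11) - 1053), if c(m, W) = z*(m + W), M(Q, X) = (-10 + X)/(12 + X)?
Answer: -12636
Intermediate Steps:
M(Q, X) = (-10 + X)/(12 + X)
c(m, W) = 0 (c(m, W) = 0*(m + W) = 0*(W + m) = 0)
M(33, -14)*(c(-37, -11) - 1053) = ((-10 - 14)/(12 - 14))*(0 - 1053) = (-24/(-2))*(-1053) = -1/2*(-24)*(-1053) = 12*(-1053) = -12636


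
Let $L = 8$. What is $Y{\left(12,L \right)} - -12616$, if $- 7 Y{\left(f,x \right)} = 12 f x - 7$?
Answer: $\frac{87167}{7} \approx 12452.0$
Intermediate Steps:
$Y{\left(f,x \right)} = 1 - \frac{12 f x}{7}$ ($Y{\left(f,x \right)} = - \frac{12 f x - 7}{7} = - \frac{-7 + 12 f x}{7} = 1 - \frac{12 f x}{7}$)
$Y{\left(12,L \right)} - -12616 = \left(1 - \frac{144}{7} \cdot 8\right) - -12616 = \left(1 - \frac{1152}{7}\right) + 12616 = - \frac{1145}{7} + 12616 = \frac{87167}{7}$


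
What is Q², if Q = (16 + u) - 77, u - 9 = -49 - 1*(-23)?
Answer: 6084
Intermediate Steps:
u = -17 (u = 9 + (-49 - 1*(-23)) = 9 + (-49 + 23) = 9 - 26 = -17)
Q = -78 (Q = (16 - 17) - 77 = -1 - 77 = -78)
Q² = (-78)² = 6084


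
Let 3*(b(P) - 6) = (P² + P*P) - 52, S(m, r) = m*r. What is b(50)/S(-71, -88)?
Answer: 2483/9372 ≈ 0.26494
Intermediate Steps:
b(P) = -34/3 + 2*P²/3 (b(P) = 6 + ((P² + P*P) - 52)/3 = 6 + ((P² + P²) - 52)/3 = 6 + (2*P² - 52)/3 = 6 + (-52 + 2*P²)/3 = 6 + (-52/3 + 2*P²/3) = -34/3 + 2*P²/3)
b(50)/S(-71, -88) = (-34/3 + (⅔)*50²)/((-71*(-88))) = (-34/3 + (⅔)*2500)/6248 = (-34/3 + 5000/3)*(1/6248) = (4966/3)*(1/6248) = 2483/9372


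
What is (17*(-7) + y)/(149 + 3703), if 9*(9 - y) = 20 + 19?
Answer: -343/11556 ≈ -0.029682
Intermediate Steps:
y = 14/3 (y = 9 - (20 + 19)/9 = 9 - ⅑*39 = 9 - 13/3 = 14/3 ≈ 4.6667)
(17*(-7) + y)/(149 + 3703) = (17*(-7) + 14/3)/(149 + 3703) = (-119 + 14/3)/3852 = -343/3*1/3852 = -343/11556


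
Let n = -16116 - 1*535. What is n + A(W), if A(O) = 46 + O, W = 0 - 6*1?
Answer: -16611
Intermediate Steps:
W = -6 (W = 0 - 6 = -6)
n = -16651 (n = -16116 - 535 = -16651)
n + A(W) = -16651 + (46 - 6) = -16651 + 40 = -16611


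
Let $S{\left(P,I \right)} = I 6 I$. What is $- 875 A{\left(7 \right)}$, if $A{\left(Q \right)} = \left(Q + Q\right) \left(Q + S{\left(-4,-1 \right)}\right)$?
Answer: $-159250$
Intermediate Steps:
$S{\left(P,I \right)} = 6 I^{2}$ ($S{\left(P,I \right)} = 6 I I = 6 I^{2}$)
$A{\left(Q \right)} = 2 Q \left(6 + Q\right)$ ($A{\left(Q \right)} = \left(Q + Q\right) \left(Q + 6 \left(-1\right)^{2}\right) = 2 Q \left(Q + 6 \cdot 1\right) = 2 Q \left(Q + 6\right) = 2 Q \left(6 + Q\right)$)
$- 875 A{\left(7 \right)} = - 875 \cdot 2 \cdot 7 \left(6 + 7\right) = - 875 \cdot 2 \cdot 7 \cdot 13 = \left(-875\right) 182 = -159250$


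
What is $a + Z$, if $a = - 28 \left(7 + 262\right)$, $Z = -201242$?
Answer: $-208774$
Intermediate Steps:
$a = -7532$ ($a = \left(-28\right) 269 = -7532$)
$a + Z = -7532 - 201242 = -208774$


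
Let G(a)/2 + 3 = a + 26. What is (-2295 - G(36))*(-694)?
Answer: 1674622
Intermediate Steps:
G(a) = 46 + 2*a (G(a) = -6 + 2*(a + 26) = -6 + 2*(26 + a) = -6 + (52 + 2*a) = 46 + 2*a)
(-2295 - G(36))*(-694) = (-2295 - (46 + 2*36))*(-694) = (-2295 - (46 + 72))*(-694) = (-2295 - 1*118)*(-694) = (-2295 - 118)*(-694) = -2413*(-694) = 1674622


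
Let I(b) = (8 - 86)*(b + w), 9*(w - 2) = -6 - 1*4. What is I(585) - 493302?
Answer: -1617004/3 ≈ -5.3900e+5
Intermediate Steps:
w = 8/9 (w = 2 + (-6 - 1*4)/9 = 2 + (-6 - 4)/9 = 2 + (1/9)*(-10) = 2 - 10/9 = 8/9 ≈ 0.88889)
I(b) = -208/3 - 78*b (I(b) = (8 - 86)*(b + 8/9) = -78*(8/9 + b) = -208/3 - 78*b)
I(585) - 493302 = (-208/3 - 78*585) - 493302 = (-208/3 - 45630) - 493302 = -137098/3 - 493302 = -1617004/3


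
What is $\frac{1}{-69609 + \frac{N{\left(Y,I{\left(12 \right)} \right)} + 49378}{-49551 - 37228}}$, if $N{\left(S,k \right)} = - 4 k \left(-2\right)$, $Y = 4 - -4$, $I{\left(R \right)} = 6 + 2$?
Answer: $- \frac{86779}{6040648853} \approx -1.4366 \cdot 10^{-5}$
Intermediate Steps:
$I{\left(R \right)} = 8$
$Y = 8$ ($Y = 4 + 4 = 8$)
$N{\left(S,k \right)} = 8 k$
$\frac{1}{-69609 + \frac{N{\left(Y,I{\left(12 \right)} \right)} + 49378}{-49551 - 37228}} = \frac{1}{-69609 + \frac{8 \cdot 8 + 49378}{-49551 - 37228}} = \frac{1}{-69609 + \frac{64 + 49378}{-86779}} = \frac{1}{-69609 + 49442 \left(- \frac{1}{86779}\right)} = \frac{1}{-69609 - \frac{49442}{86779}} = \frac{1}{- \frac{6040648853}{86779}} = - \frac{86779}{6040648853}$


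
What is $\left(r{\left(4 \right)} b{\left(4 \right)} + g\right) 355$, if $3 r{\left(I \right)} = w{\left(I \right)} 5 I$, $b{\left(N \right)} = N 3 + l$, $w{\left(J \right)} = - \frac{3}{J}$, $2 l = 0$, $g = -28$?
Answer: $-31240$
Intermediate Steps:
$l = 0$ ($l = \frac{1}{2} \cdot 0 = 0$)
$b{\left(N \right)} = 3 N$ ($b{\left(N \right)} = N 3 + 0 = 3 N + 0 = 3 N$)
$r{\left(I \right)} = -5$ ($r{\left(I \right)} = \frac{- \frac{3}{I} 5 I}{3} = \frac{1}{3} \left(-15\right) = -5$)
$\left(r{\left(4 \right)} b{\left(4 \right)} + g\right) 355 = \left(- 5 \cdot 3 \cdot 4 - 28\right) 355 = \left(\left(-5\right) 12 - 28\right) 355 = \left(-60 - 28\right) 355 = \left(-88\right) 355 = -31240$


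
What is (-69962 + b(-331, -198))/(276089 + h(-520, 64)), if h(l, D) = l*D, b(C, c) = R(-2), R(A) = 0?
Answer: -69962/242809 ≈ -0.28814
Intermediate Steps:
b(C, c) = 0
h(l, D) = D*l
(-69962 + b(-331, -198))/(276089 + h(-520, 64)) = (-69962 + 0)/(276089 + 64*(-520)) = -69962/(276089 - 33280) = -69962/242809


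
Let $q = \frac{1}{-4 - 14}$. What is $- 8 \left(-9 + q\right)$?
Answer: $\frac{652}{9} \approx 72.444$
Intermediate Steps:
$q = - \frac{1}{18}$ ($q = \frac{1}{-18} = - \frac{1}{18} \approx -0.055556$)
$- 8 \left(-9 + q\right) = - 8 \left(-9 - \frac{1}{18}\right) = \left(-8\right) \left(- \frac{163}{18}\right) = \frac{652}{9}$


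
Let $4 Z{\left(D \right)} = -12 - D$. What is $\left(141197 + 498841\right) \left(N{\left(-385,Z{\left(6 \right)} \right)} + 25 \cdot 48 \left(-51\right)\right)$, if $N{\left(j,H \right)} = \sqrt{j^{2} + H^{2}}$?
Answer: $-39170325600 + 320019 \sqrt{592981} \approx -3.8924 \cdot 10^{10}$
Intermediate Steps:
$Z{\left(D \right)} = -3 - \frac{D}{4}$ ($Z{\left(D \right)} = \frac{-12 - D}{4} = -3 - \frac{D}{4}$)
$N{\left(j,H \right)} = \sqrt{H^{2} + j^{2}}$
$\left(141197 + 498841\right) \left(N{\left(-385,Z{\left(6 \right)} \right)} + 25 \cdot 48 \left(-51\right)\right) = \left(141197 + 498841\right) \left(\sqrt{\left(-3 - \frac{3}{2}\right)^{2} + \left(-385\right)^{2}} + 25 \cdot 48 \left(-51\right)\right) = 640038 \left(\sqrt{\left(-3 - \frac{3}{2}\right)^{2} + 148225} + 1200 \left(-51\right)\right) = 640038 \left(\sqrt{\left(- \frac{9}{2}\right)^{2} + 148225} - 61200\right) = 640038 \left(\sqrt{\frac{81}{4} + 148225} - 61200\right) = 640038 \left(\sqrt{\frac{592981}{4}} - 61200\right) = 640038 \left(\frac{\sqrt{592981}}{2} - 61200\right) = 640038 \left(-61200 + \frac{\sqrt{592981}}{2}\right) = -39170325600 + 320019 \sqrt{592981}$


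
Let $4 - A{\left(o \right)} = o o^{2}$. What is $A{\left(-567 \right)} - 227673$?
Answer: $182056594$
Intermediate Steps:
$A{\left(o \right)} = 4 - o^{3}$ ($A{\left(o \right)} = 4 - o o^{2} = 4 - o^{3}$)
$A{\left(-567 \right)} - 227673 = \left(4 - \left(-567\right)^{3}\right) - 227673 = \left(4 - -182284263\right) - 227673 = \left(4 + 182284263\right) - 227673 = 182284267 - 227673 = 182056594$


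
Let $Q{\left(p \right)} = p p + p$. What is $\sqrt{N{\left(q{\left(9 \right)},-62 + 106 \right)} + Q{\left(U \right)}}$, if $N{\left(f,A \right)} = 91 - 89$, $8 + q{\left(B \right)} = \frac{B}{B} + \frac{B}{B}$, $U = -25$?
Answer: $\sqrt{602} \approx 24.536$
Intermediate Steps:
$q{\left(B \right)} = -6$ ($q{\left(B \right)} = -8 + \left(\frac{B}{B} + \frac{B}{B}\right) = -8 + \left(1 + 1\right) = -8 + 2 = -6$)
$N{\left(f,A \right)} = 2$ ($N{\left(f,A \right)} = 91 - 89 = 2$)
$Q{\left(p \right)} = p + p^{2}$ ($Q{\left(p \right)} = p^{2} + p = p + p^{2}$)
$\sqrt{N{\left(q{\left(9 \right)},-62 + 106 \right)} + Q{\left(U \right)}} = \sqrt{2 - 25 \left(1 - 25\right)} = \sqrt{2 - -600} = \sqrt{2 + 600} = \sqrt{602}$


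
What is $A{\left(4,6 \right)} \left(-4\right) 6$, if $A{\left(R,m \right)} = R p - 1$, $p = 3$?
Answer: $-264$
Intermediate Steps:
$A{\left(R,m \right)} = -1 + 3 R$ ($A{\left(R,m \right)} = R 3 - 1 = 3 R - 1 = -1 + 3 R$)
$A{\left(4,6 \right)} \left(-4\right) 6 = \left(-1 + 3 \cdot 4\right) \left(-4\right) 6 = \left(-1 + 12\right) \left(-4\right) 6 = 11 \left(-4\right) 6 = \left(-44\right) 6 = -264$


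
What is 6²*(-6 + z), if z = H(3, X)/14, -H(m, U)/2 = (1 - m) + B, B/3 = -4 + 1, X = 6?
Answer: -1116/7 ≈ -159.43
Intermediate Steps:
B = -9 (B = 3*(-4 + 1) = 3*(-3) = -9)
H(m, U) = 16 + 2*m (H(m, U) = -2*((1 - m) - 9) = -2*(-8 - m) = 16 + 2*m)
z = 11/7 (z = (16 + 2*3)/14 = (16 + 6)*(1/14) = 22*(1/14) = 11/7 ≈ 1.5714)
6²*(-6 + z) = 6²*(-6 + 11/7) = 36*(-31/7) = -1116/7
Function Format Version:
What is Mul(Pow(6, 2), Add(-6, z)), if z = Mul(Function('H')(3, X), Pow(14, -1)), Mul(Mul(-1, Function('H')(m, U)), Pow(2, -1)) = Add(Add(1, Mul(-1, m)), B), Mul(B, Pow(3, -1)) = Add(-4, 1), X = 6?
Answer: Rational(-1116, 7) ≈ -159.43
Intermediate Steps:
B = -9 (B = Mul(3, Add(-4, 1)) = Mul(3, -3) = -9)
Function('H')(m, U) = Add(16, Mul(2, m)) (Function('H')(m, U) = Mul(-2, Add(Add(1, Mul(-1, m)), -9)) = Mul(-2, Add(-8, Mul(-1, m))) = Add(16, Mul(2, m)))
z = Rational(11, 7) (z = Mul(Add(16, Mul(2, 3)), Pow(14, -1)) = Mul(Add(16, 6), Rational(1, 14)) = Mul(22, Rational(1, 14)) = Rational(11, 7) ≈ 1.5714)
Mul(Pow(6, 2), Add(-6, z)) = Mul(Pow(6, 2), Add(-6, Rational(11, 7))) = Mul(36, Rational(-31, 7)) = Rational(-1116, 7)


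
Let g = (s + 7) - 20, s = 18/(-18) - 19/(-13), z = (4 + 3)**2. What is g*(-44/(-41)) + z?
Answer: 18945/533 ≈ 35.544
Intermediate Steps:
z = 49 (z = 7**2 = 49)
s = 6/13 (s = 18*(-1/18) - 19*(-1/13) = -1 + 19/13 = 6/13 ≈ 0.46154)
g = -163/13 (g = (6/13 + 7) - 20 = 97/13 - 20 = -163/13 ≈ -12.538)
g*(-44/(-41)) + z = -(-7172)/(13*(-41)) + 49 = -(-7172)*(-1)/(13*41) + 49 = -163/13*44/41 + 49 = -7172/533 + 49 = 18945/533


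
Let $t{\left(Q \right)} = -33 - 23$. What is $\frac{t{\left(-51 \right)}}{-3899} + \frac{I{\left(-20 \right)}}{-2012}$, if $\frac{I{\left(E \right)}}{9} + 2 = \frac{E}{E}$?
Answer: $\frac{21109}{1120684} \approx 0.018836$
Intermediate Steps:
$I{\left(E \right)} = -9$ ($I{\left(E \right)} = -18 + 9 \frac{E}{E} = -18 + 9 \cdot 1 = -18 + 9 = -9$)
$t{\left(Q \right)} = -56$
$\frac{t{\left(-51 \right)}}{-3899} + \frac{I{\left(-20 \right)}}{-2012} = - \frac{56}{-3899} - \frac{9}{-2012} = \left(-56\right) \left(- \frac{1}{3899}\right) - - \frac{9}{2012} = \frac{8}{557} + \frac{9}{2012} = \frac{21109}{1120684}$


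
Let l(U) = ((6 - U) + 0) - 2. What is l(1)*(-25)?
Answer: -75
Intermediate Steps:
l(U) = 4 - U (l(U) = (6 - U) - 2 = 4 - U)
l(1)*(-25) = (4 - 1*1)*(-25) = (4 - 1)*(-25) = 3*(-25) = -75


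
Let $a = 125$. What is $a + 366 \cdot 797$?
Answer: $291827$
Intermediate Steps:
$a + 366 \cdot 797 = 125 + 366 \cdot 797 = 125 + 291702 = 291827$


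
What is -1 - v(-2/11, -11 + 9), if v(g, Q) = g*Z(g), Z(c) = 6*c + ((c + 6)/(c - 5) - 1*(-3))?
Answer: -5911/6897 ≈ -0.85704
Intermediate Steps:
Z(c) = 3 + 6*c + (6 + c)/(-5 + c) (Z(c) = 6*c + ((6 + c)/(-5 + c) + 3) = 6*c + (3 + (6 + c)/(-5 + c)) = 3 + 6*c + (6 + c)/(-5 + c))
v(g, Q) = g*(-9 - 26*g + 6*g²)/(-5 + g) (v(g, Q) = g*((-9 - 26*g + 6*g²)/(-5 + g)) = g*(-9 - 26*g + 6*g²)/(-5 + g))
-1 - v(-2/11, -11 + 9) = -1 - (-2/11)*(-9 - (-52)/11 + 6*(-2/11)²)/(-5 - 2/11) = -1 - (-2*1/11)*(-9 - (-52)/11 + 6*(-2*1/11)²)/(-5 - 2*1/11) = -1 - (-2)*(-9 - 26*(-2/11) + 6*(-2/11)²)/(11*(-5 - 2/11)) = -1 - (-2)*(-9 + 52/11 + 6*(4/121))/(11*(-57/11)) = -1 - (-2)*(-11)*(-9 + 52/11 + 24/121)/(11*57) = -1 - (-2)*(-11)*(-493)/(11*57*121) = -1 - 1*(-986/6897) = -1 + 986/6897 = -5911/6897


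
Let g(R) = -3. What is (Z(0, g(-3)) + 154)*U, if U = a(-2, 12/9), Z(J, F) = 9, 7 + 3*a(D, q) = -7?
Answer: -2282/3 ≈ -760.67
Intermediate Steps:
a(D, q) = -14/3 (a(D, q) = -7/3 + (1/3)*(-7) = -7/3 - 7/3 = -14/3)
U = -14/3 ≈ -4.6667
(Z(0, g(-3)) + 154)*U = (9 + 154)*(-14/3) = 163*(-14/3) = -2282/3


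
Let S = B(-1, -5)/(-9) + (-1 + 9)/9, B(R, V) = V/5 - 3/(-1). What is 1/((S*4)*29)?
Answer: 3/232 ≈ 0.012931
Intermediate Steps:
B(R, V) = 3 + V/5 (B(R, V) = V*(⅕) - 3*(-1) = V/5 + 3 = 3 + V/5)
S = ⅔ (S = (3 + (⅕)*(-5))/(-9) + (-1 + 9)/9 = (3 - 1)*(-⅑) + 8*(⅑) = 2*(-⅑) + 8/9 = -2/9 + 8/9 = ⅔ ≈ 0.66667)
1/((S*4)*29) = 1/(((⅔)*4)*29) = 1/((8/3)*29) = 1/(232/3) = 3/232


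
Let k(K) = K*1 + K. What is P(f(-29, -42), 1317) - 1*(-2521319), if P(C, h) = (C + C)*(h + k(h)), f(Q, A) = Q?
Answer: 2292161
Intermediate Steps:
k(K) = 2*K (k(K) = K + K = 2*K)
P(C, h) = 6*C*h (P(C, h) = (C + C)*(h + 2*h) = (2*C)*(3*h) = 6*C*h)
P(f(-29, -42), 1317) - 1*(-2521319) = 6*(-29)*1317 - 1*(-2521319) = -229158 + 2521319 = 2292161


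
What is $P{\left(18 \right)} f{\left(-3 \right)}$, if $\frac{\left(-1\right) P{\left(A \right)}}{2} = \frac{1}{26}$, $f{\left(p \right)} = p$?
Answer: $\frac{3}{13} \approx 0.23077$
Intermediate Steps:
$P{\left(A \right)} = - \frac{1}{13}$ ($P{\left(A \right)} = - \frac{2}{26} = \left(-2\right) \frac{1}{26} = - \frac{1}{13}$)
$P{\left(18 \right)} f{\left(-3 \right)} = \left(- \frac{1}{13}\right) \left(-3\right) = \frac{3}{13}$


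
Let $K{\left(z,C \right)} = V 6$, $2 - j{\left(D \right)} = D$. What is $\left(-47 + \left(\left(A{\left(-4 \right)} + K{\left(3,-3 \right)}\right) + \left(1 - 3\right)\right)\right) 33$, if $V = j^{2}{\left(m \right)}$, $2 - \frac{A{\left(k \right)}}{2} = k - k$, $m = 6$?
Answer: $1683$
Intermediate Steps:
$A{\left(k \right)} = 4$ ($A{\left(k \right)} = 4 - 2 \left(k - k\right) = 4 - 0 = 4 + 0 = 4$)
$j{\left(D \right)} = 2 - D$
$V = 16$ ($V = \left(2 - 6\right)^{2} = \left(-4\right)^{2} = 16$)
$K{\left(z,C \right)} = 96$ ($K{\left(z,C \right)} = 16 \cdot 6 = 96$)
$\left(-47 + \left(\left(A{\left(-4 \right)} + K{\left(3,-3 \right)}\right) + \left(1 - 3\right)\right)\right) 33 = \left(-47 + \left(\left(4 + 96\right) + \left(1 - 3\right)\right)\right) 33 = \left(-47 + \left(100 + \left(1 - 3\right)\right)\right) 33 = \left(-47 + \left(100 - 2\right)\right) 33 = \left(-47 + 98\right) 33 = 51 \cdot 33 = 1683$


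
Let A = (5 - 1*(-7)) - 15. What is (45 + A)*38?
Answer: 1596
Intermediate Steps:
A = -3 (A = (5 + 7) - 15 = 12 - 15 = -3)
(45 + A)*38 = (45 - 3)*38 = 42*38 = 1596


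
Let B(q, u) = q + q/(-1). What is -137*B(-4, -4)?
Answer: 0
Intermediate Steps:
B(q, u) = 0 (B(q, u) = q + q*(-1) = q - q = 0)
-137*B(-4, -4) = -137*0 = 0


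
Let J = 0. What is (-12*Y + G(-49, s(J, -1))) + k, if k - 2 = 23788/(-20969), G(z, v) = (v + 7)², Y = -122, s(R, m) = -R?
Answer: 31744247/20969 ≈ 1513.9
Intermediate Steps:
G(z, v) = (7 + v)²
k = 18150/20969 (k = 2 + 23788/(-20969) = 2 + 23788*(-1/20969) = 2 - 23788/20969 = 18150/20969 ≈ 0.86556)
(-12*Y + G(-49, s(J, -1))) + k = (-12*(-122) + (7 - 1*0)²) + 18150/20969 = (1464 + (7 + 0)²) + 18150/20969 = (1464 + 7²) + 18150/20969 = (1464 + 49) + 18150/20969 = 1513 + 18150/20969 = 31744247/20969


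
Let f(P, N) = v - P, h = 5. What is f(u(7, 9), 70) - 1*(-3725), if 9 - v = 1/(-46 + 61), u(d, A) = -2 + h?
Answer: 55964/15 ≈ 3730.9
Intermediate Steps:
u(d, A) = 3 (u(d, A) = -2 + 5 = 3)
v = 134/15 (v = 9 - 1/(-46 + 61) = 9 - 1/15 = 134/15 ≈ 8.9333)
f(P, N) = 134/15 - P
f(u(7, 9), 70) - 1*(-3725) = (134/15 - 1*3) - 1*(-3725) = (134/15 - 3) + 3725 = 89/15 + 3725 = 55964/15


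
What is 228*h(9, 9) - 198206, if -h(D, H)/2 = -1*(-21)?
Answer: -207782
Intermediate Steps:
h(D, H) = -42 (h(D, H) = -(-2)*(-21) = -2*21 = -42)
228*h(9, 9) - 198206 = 228*(-42) - 198206 = -9576 - 198206 = -207782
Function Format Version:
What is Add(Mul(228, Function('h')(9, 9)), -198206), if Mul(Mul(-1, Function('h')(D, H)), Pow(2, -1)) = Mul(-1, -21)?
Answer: -207782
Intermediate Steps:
Function('h')(D, H) = -42 (Function('h')(D, H) = Mul(-2, Mul(-1, -21)) = Mul(-2, 21) = -42)
Add(Mul(228, Function('h')(9, 9)), -198206) = Add(Mul(228, -42), -198206) = Add(-9576, -198206) = -207782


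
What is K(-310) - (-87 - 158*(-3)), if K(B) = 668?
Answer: 281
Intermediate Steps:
K(-310) - (-87 - 158*(-3)) = 668 - (-87 - 158*(-3)) = 668 - (-87 + 474) = 668 - 1*387 = 668 - 387 = 281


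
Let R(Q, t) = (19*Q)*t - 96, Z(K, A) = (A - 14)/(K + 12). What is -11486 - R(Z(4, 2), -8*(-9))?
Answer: -10364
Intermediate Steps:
Z(K, A) = (-14 + A)/(12 + K)
R(Q, t) = -96 + 19*Q*t (R(Q, t) = 19*Q*t - 96 = -96 + 19*Q*t)
-11486 - R(Z(4, 2), -8*(-9)) = -11486 - (-96 + 19*((-14 + 2)/(12 + 4))*(-8*(-9))) = -11486 - (-96 + 19*(-12/16)*72) = -11486 - (-96 + 19*((1/16)*(-12))*72) = -11486 - (-96 + 19*(-3/4)*72) = -11486 - (-96 - 1026) = -11486 - 1*(-1122) = -11486 + 1122 = -10364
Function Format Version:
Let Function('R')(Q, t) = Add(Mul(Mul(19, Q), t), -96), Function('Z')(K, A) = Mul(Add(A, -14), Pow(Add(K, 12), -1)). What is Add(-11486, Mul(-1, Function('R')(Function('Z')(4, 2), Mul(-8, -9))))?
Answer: -10364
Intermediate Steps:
Function('Z')(K, A) = Mul(Pow(Add(12, K), -1), Add(-14, A)) (Function('Z')(K, A) = Mul(Add(-14, A), Pow(Add(12, K), -1)) = Mul(Pow(Add(12, K), -1), Add(-14, A)))
Function('R')(Q, t) = Add(-96, Mul(19, Q, t)) (Function('R')(Q, t) = Add(Mul(19, Q, t), -96) = Add(-96, Mul(19, Q, t)))
Add(-11486, Mul(-1, Function('R')(Function('Z')(4, 2), Mul(-8, -9)))) = Add(-11486, Mul(-1, Add(-96, Mul(19, Mul(Pow(Add(12, 4), -1), Add(-14, 2)), Mul(-8, -9))))) = Add(-11486, Mul(-1, Add(-96, Mul(19, Mul(Pow(16, -1), -12), 72)))) = Add(-11486, Mul(-1, Add(-96, Mul(19, Mul(Rational(1, 16), -12), 72)))) = Add(-11486, Mul(-1, Add(-96, Mul(19, Rational(-3, 4), 72)))) = Add(-11486, Mul(-1, Add(-96, -1026))) = Add(-11486, Mul(-1, -1122)) = Add(-11486, 1122) = -10364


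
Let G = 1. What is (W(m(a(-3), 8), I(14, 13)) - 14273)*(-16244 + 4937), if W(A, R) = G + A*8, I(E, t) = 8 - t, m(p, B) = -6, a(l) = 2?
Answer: 161916240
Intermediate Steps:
W(A, R) = 1 + 8*A (W(A, R) = 1 + A*8 = 1 + 8*A)
(W(m(a(-3), 8), I(14, 13)) - 14273)*(-16244 + 4937) = ((1 + 8*(-6)) - 14273)*(-16244 + 4937) = ((1 - 48) - 14273)*(-11307) = (-47 - 14273)*(-11307) = -14320*(-11307) = 161916240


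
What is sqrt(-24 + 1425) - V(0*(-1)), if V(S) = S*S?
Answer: sqrt(1401) ≈ 37.430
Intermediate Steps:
V(S) = S**2
sqrt(-24 + 1425) - V(0*(-1)) = sqrt(-24 + 1425) - (0*(-1))**2 = sqrt(1401) - 1*0**2 = sqrt(1401) - 1*0 = sqrt(1401) + 0 = sqrt(1401)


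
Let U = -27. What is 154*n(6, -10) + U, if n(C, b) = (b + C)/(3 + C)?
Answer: -859/9 ≈ -95.444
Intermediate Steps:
n(C, b) = (C + b)/(3 + C)
154*n(6, -10) + U = 154*((6 - 10)/(3 + 6)) - 27 = 154*(-4/9) - 27 = -616/9 - 27 = -859/9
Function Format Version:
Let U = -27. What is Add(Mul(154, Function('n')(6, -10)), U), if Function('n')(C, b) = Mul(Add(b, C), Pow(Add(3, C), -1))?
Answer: Rational(-859, 9) ≈ -95.444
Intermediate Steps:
Function('n')(C, b) = Mul(Pow(Add(3, C), -1), Add(C, b)) (Function('n')(C, b) = Mul(Add(C, b), Pow(Add(3, C), -1)) = Mul(Pow(Add(3, C), -1), Add(C, b)))
Add(Mul(154, Function('n')(6, -10)), U) = Add(Mul(154, Mul(Pow(Add(3, 6), -1), Add(6, -10))), -27) = Add(Mul(154, Mul(Pow(9, -1), -4)), -27) = Add(Mul(154, Mul(Rational(1, 9), -4)), -27) = Add(Mul(154, Rational(-4, 9)), -27) = Add(Rational(-616, 9), -27) = Rational(-859, 9)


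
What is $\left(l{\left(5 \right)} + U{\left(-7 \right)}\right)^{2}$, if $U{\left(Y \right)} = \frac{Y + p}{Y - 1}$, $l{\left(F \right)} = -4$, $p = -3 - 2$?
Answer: $\frac{25}{4} \approx 6.25$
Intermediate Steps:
$p = -5$
$U{\left(Y \right)} = \frac{-5 + Y}{-1 + Y}$ ($U{\left(Y \right)} = \frac{Y - 5}{Y - 1} = \frac{-5 + Y}{-1 + Y}$)
$\left(l{\left(5 \right)} + U{\left(-7 \right)}\right)^{2} = \left(-4 + \frac{-5 - 7}{-1 - 7}\right)^{2} = \left(-4 + \frac{1}{-8} \left(-12\right)\right)^{2} = \left(-4 - - \frac{3}{2}\right)^{2} = \left(-4 + \frac{3}{2}\right)^{2} = \left(- \frac{5}{2}\right)^{2} = \frac{25}{4}$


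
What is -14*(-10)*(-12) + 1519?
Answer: -161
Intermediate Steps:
-14*(-10)*(-12) + 1519 = 140*(-12) + 1519 = -1680 + 1519 = -161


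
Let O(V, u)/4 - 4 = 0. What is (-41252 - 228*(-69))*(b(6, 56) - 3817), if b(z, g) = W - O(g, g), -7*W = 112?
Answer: 98226480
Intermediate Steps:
O(V, u) = 16 (O(V, u) = 16 + 4*0 = 16 + 0 = 16)
W = -16 (W = -⅐*112 = -16)
b(z, g) = -32 (b(z, g) = -16 - 1*16 = -16 - 16 = -32)
(-41252 - 228*(-69))*(b(6, 56) - 3817) = (-41252 - 228*(-69))*(-32 - 3817) = (-41252 + 15732)*(-3849) = -25520*(-3849) = 98226480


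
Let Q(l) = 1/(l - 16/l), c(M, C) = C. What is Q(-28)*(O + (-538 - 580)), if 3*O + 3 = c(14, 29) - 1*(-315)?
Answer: 21091/576 ≈ 36.616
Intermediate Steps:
O = 341/3 (O = -1 + (29 - 1*(-315))/3 = -1 + (29 + 315)/3 = -1 + (⅓)*344 = -1 + 344/3 = 341/3 ≈ 113.67)
Q(-28)*(O + (-538 - 580)) = (-28/(-16 + (-28)²))*(341/3 + (-538 - 580)) = (-28/(-16 + 784))*(341/3 - 1118) = -28/768*(-3013/3) = -28*1/768*(-3013/3) = -7/192*(-3013/3) = 21091/576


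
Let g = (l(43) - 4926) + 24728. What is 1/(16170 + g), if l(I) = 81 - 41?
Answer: 1/36012 ≈ 2.7769e-5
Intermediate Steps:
l(I) = 40
g = 19842 (g = (40 - 4926) + 24728 = -4886 + 24728 = 19842)
1/(16170 + g) = 1/(16170 + 19842) = 1/36012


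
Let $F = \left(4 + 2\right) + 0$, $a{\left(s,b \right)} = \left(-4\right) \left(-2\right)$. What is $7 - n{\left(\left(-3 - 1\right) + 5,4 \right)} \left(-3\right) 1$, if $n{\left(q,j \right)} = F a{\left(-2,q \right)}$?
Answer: $151$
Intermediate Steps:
$a{\left(s,b \right)} = 8$
$F = 6$ ($F = 6 + 0 = 6$)
$n{\left(q,j \right)} = 48$ ($n{\left(q,j \right)} = 6 \cdot 8 = 48$)
$7 - n{\left(\left(-3 - 1\right) + 5,4 \right)} \left(-3\right) 1 = 7 - 48 \left(-3\right) 1 = 7 - \left(-144\right) 1 = 7 - -144 = 7 + 144 = 151$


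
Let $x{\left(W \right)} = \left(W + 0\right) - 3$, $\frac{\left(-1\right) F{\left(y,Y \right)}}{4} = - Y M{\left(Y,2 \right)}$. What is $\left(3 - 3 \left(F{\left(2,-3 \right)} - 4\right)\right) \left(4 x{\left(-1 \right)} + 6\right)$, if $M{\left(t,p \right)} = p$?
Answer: $-870$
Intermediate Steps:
$F{\left(y,Y \right)} = 8 Y$ ($F{\left(y,Y \right)} = - 4 - Y 2 = - 4 \left(- 2 Y\right) = 8 Y$)
$x{\left(W \right)} = -3 + W$ ($x{\left(W \right)} = W - 3 = -3 + W$)
$\left(3 - 3 \left(F{\left(2,-3 \right)} - 4\right)\right) \left(4 x{\left(-1 \right)} + 6\right) = \left(3 - 3 \left(8 \left(-3\right) - 4\right)\right) \left(4 \left(-3 - 1\right) + 6\right) = \left(3 - 3 \left(-24 - 4\right)\right) \left(4 \left(-4\right) + 6\right) = \left(3 - -84\right) \left(-16 + 6\right) = \left(3 + 84\right) \left(-10\right) = 87 \left(-10\right) = -870$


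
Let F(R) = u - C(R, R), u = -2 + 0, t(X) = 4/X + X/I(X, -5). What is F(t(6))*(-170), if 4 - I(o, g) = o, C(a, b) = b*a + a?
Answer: 7820/9 ≈ 868.89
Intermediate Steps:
C(a, b) = a + a*b (C(a, b) = a*b + a = a + a*b)
I(o, g) = 4 - o
t(X) = 4/X + X/(4 - X)
u = -2
F(R) = -2 - R*(1 + R)
F(t(6))*(-170) = (-2 - (4/6 - 1*6/(-4 + 6))*(1 + (4/6 - 1*6/(-4 + 6))))*(-170) = (-2 - (4*(⅙) - 1*6/2)*(1 + (4*(⅙) - 1*6/2)))*(-170) = (-2 - (⅔ - 1*6*½)*(1 + (⅔ - 1*6*½)))*(-170) = (-2 - (⅔ - 3)*(1 + (⅔ - 3)))*(-170) = (-2 - 1*(-7/3)*(1 - 7/3))*(-170) = (-2 - 1*(-7/3)*(-4/3))*(-170) = (-2 - 28/9)*(-170) = -46/9*(-170) = 7820/9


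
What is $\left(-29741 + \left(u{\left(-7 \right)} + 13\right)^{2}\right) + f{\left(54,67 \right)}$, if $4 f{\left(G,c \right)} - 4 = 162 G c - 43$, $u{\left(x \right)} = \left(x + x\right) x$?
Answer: $\frac{516397}{4} \approx 1.291 \cdot 10^{5}$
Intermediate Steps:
$u{\left(x \right)} = 2 x^{2}$ ($u{\left(x \right)} = 2 x x = 2 x^{2}$)
$f{\left(G,c \right)} = - \frac{39}{4} + \frac{81 G c}{2}$ ($f{\left(G,c \right)} = 1 + \frac{162 G c - 43}{4} = 1 + \frac{-43 + 162 G c}{4} = 1 + \left(- \frac{43}{4} + \frac{81 G c}{2}\right) = - \frac{39}{4} + \frac{81 G c}{2}$)
$\left(-29741 + \left(u{\left(-7 \right)} + 13\right)^{2}\right) + f{\left(54,67 \right)} = \left(-29741 + \left(2 \left(-7\right)^{2} + 13\right)^{2}\right) - \left(\frac{39}{4} - 146529\right) = \left(-29741 + \left(2 \cdot 49 + 13\right)^{2}\right) + \left(- \frac{39}{4} + 146529\right) = \left(-29741 + \left(98 + 13\right)^{2}\right) + \frac{586077}{4} = \left(-29741 + 111^{2}\right) + \frac{586077}{4} = \left(-29741 + 12321\right) + \frac{586077}{4} = -17420 + \frac{586077}{4} = \frac{516397}{4}$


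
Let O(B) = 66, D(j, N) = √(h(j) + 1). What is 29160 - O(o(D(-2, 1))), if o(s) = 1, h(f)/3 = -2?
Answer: 29094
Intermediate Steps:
h(f) = -6 (h(f) = 3*(-2) = -6)
D(j, N) = I*√5 (D(j, N) = √(-6 + 1) = √(-5) = I*√5)
29160 - O(o(D(-2, 1))) = 29160 - 1*66 = 29160 - 66 = 29094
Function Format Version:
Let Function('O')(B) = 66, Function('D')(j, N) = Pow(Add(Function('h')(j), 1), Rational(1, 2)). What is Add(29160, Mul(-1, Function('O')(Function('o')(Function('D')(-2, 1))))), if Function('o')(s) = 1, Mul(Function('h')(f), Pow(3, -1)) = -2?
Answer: 29094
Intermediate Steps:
Function('h')(f) = -6 (Function('h')(f) = Mul(3, -2) = -6)
Function('D')(j, N) = Mul(I, Pow(5, Rational(1, 2))) (Function('D')(j, N) = Pow(Add(-6, 1), Rational(1, 2)) = Pow(-5, Rational(1, 2)) = Mul(I, Pow(5, Rational(1, 2))))
Add(29160, Mul(-1, Function('O')(Function('o')(Function('D')(-2, 1))))) = Add(29160, Mul(-1, 66)) = Add(29160, -66) = 29094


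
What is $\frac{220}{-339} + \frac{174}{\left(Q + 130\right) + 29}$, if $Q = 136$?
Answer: $- \frac{5914}{100005} \approx -0.059137$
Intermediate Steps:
$\frac{220}{-339} + \frac{174}{\left(Q + 130\right) + 29} = \frac{220}{-339} + \frac{174}{\left(136 + 130\right) + 29} = 220 \left(- \frac{1}{339}\right) + \frac{174}{266 + 29} = - \frac{220}{339} + \frac{174}{295} = - \frac{5914}{100005}$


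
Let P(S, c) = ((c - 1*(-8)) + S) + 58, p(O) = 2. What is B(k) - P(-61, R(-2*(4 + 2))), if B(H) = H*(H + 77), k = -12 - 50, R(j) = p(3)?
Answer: -937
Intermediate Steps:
R(j) = 2
k = -62
P(S, c) = 66 + S + c (P(S, c) = ((c + 8) + S) + 58 = ((8 + c) + S) + 58 = (8 + S + c) + 58 = 66 + S + c)
B(H) = H*(77 + H)
B(k) - P(-61, R(-2*(4 + 2))) = -62*(77 - 62) - (66 - 61 + 2) = -62*15 - 1*7 = -930 - 7 = -937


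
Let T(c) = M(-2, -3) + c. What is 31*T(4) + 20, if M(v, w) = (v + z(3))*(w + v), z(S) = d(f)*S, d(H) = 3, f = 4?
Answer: -941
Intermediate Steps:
z(S) = 3*S
M(v, w) = (9 + v)*(v + w) (M(v, w) = (v + 3*3)*(w + v) = (v + 9)*(v + w) = (9 + v)*(v + w))
T(c) = -35 + c (T(c) = ((-2)² + 9*(-2) + 9*(-3) - 2*(-3)) + c = (4 - 18 - 27 + 6) + c = -35 + c)
31*T(4) + 20 = 31*(-35 + 4) + 20 = 31*(-31) + 20 = -961 + 20 = -941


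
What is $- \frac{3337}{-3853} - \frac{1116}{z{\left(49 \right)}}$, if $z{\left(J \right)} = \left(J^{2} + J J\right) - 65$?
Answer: $\frac{3835807}{6083887} \approx 0.63049$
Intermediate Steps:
$z{\left(J \right)} = -65 + 2 J^{2}$ ($z{\left(J \right)} = \left(J^{2} + J^{2}\right) - 65 = 2 J^{2} - 65 = -65 + 2 J^{2}$)
$- \frac{3337}{-3853} - \frac{1116}{z{\left(49 \right)}} = - \frac{3337}{-3853} - \frac{1116}{-65 + 2 \cdot 49^{2}} = \left(-3337\right) \left(- \frac{1}{3853}\right) - \frac{1116}{-65 + 2 \cdot 2401} = \frac{3337}{3853} - \frac{1116}{-65 + 4802} = \frac{3337}{3853} - \frac{1116}{4737} = \frac{3337}{3853} - \frac{372}{1579} = \frac{3835807}{6083887}$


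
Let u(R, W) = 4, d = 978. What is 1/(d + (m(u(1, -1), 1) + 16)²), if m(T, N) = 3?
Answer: 1/1339 ≈ 0.00074683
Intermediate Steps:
1/(d + (m(u(1, -1), 1) + 16)²) = 1/(978 + (3 + 16)²) = 1/(978 + 19²) = 1/(978 + 361) = 1/1339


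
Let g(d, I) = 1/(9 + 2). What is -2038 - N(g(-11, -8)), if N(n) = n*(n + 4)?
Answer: -246643/121 ≈ -2038.4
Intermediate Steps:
g(d, I) = 1/11
N(n) = n*(4 + n)
-2038 - N(g(-11, -8)) = -2038 - (4 + 1/11)/11 = -2038 - 45/(11*11) = -2038 - 1*45/121 = -2038 - 45/121 = -246643/121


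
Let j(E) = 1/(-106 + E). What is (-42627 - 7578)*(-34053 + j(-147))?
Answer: 432536659050/253 ≈ 1.7096e+9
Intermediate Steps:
(-42627 - 7578)*(-34053 + j(-147)) = (-42627 - 7578)*(-34053 + 1/(-106 - 147)) = -50205*(-34053 + 1/(-253)) = -50205*(-34053 - 1/253) = -50205*(-8615410/253) = 432536659050/253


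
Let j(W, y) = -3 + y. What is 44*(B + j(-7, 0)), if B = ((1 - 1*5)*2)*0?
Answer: -132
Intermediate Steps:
B = 0 (B = ((1 - 5)*2)*0 = -4*2*0 = -8*0 = 0)
44*(B + j(-7, 0)) = 44*(0 + (-3 + 0)) = 44*(0 - 3) = 44*(-3) = -132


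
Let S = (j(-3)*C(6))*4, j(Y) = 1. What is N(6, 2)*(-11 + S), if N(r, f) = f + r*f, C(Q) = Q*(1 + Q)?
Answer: 2198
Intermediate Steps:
N(r, f) = f + f*r
S = 168 (S = (1*(6*(1 + 6)))*4 = (1*(6*7))*4 = (1*42)*4 = 42*4 = 168)
N(6, 2)*(-11 + S) = (2*(1 + 6))*(-11 + 168) = (2*7)*157 = 14*157 = 2198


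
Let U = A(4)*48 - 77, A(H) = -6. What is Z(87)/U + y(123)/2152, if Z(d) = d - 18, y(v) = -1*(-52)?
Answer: -32377/196370 ≈ -0.16488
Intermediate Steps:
y(v) = 52
Z(d) = -18 + d
U = -365 (U = -6*48 - 77 = -288 - 77 = -365)
Z(87)/U + y(123)/2152 = (-18 + 87)/(-365) + 52/2152 = 69*(-1/365) + 52*(1/2152) = -69/365 + 13/538 = -32377/196370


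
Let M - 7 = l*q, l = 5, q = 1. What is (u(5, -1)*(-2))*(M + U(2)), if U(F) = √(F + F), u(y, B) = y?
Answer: -140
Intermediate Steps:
M = 12 (M = 7 + 5*1 = 7 + 5 = 12)
U(F) = √2*√F (U(F) = √(2*F) = √2*√F)
(u(5, -1)*(-2))*(M + U(2)) = (5*(-2))*(12 + √2*√2) = -10*(12 + 2) = -10*14 = -140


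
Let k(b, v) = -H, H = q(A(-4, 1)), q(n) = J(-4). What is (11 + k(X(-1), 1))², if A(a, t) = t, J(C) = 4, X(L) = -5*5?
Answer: 49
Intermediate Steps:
X(L) = -25
q(n) = 4
H = 4
k(b, v) = -4 (k(b, v) = -1*4 = -4)
(11 + k(X(-1), 1))² = (11 - 4)² = 7² = 49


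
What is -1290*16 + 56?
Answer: -20584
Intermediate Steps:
-1290*16 + 56 = -129*160 + 56 = -20640 + 56 = -20584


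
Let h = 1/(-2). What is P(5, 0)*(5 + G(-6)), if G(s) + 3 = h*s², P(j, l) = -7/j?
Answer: 112/5 ≈ 22.400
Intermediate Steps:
h = -½ ≈ -0.50000
G(s) = -3 - s²/2
P(5, 0)*(5 + G(-6)) = (-7/5)*(5 + (-3 - ½*(-6)²)) = (-7*⅕)*(5 + (-3 - ½*36)) = -7*(5 + (-3 - 18))/5 = -7*(5 - 21)/5 = -7/5*(-16) = 112/5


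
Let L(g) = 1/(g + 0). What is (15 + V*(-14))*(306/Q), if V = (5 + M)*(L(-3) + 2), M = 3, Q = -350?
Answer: 5253/35 ≈ 150.09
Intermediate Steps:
L(g) = 1/g
V = 40/3 (V = (5 + 3)*(1/(-3) + 2) = 8*(-⅓ + 2) = 8*(5/3) = 40/3 ≈ 13.333)
(15 + V*(-14))*(306/Q) = (15 + (40/3)*(-14))*(306/(-350)) = (15 - 560/3)*(306*(-1/350)) = -515/3*(-153/175) = 5253/35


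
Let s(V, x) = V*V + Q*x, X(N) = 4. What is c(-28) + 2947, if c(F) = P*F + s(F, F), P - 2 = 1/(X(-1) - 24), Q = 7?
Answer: 17402/5 ≈ 3480.4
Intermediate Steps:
P = 39/20 (P = 2 + 1/(4 - 24) = 2 + 1/(-20) = 2 - 1/20 = 39/20 ≈ 1.9500)
s(V, x) = V² + 7*x (s(V, x) = V*V + 7*x = V² + 7*x)
c(F) = F² + 179*F/20 (c(F) = 39*F/20 + (F² + 7*F) = F² + 179*F/20)
c(-28) + 2947 = (1/20)*(-28)*(179 + 20*(-28)) + 2947 = (1/20)*(-28)*(179 - 560) + 2947 = (1/20)*(-28)*(-381) + 2947 = 2667/5 + 2947 = 17402/5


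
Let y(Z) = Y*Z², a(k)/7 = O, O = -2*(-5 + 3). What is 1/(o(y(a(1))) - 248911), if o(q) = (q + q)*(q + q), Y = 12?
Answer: 1/353792945 ≈ 2.8265e-9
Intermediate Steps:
O = 4 (O = -2*(-2) = 4)
a(k) = 28 (a(k) = 7*4 = 28)
y(Z) = 12*Z²
o(q) = 4*q² (o(q) = (2*q)*(2*q) = 4*q²)
1/(o(y(a(1))) - 248911) = 1/(4*(12*28²)² - 248911) = 1/(4*(12*784)² - 248911) = 1/(4*9408² - 248911) = 1/(4*88510464 - 248911) = 1/(354041856 - 248911) = 1/353792945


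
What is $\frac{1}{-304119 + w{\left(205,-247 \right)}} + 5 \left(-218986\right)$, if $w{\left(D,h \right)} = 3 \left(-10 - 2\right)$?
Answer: $- \frac{333028434151}{304155} \approx -1.0949 \cdot 10^{6}$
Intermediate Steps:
$w{\left(D,h \right)} = -36$ ($w{\left(D,h \right)} = 3 \left(-12\right) = -36$)
$\frac{1}{-304119 + w{\left(205,-247 \right)}} + 5 \left(-218986\right) = \frac{1}{-304119 - 36} + 5 \left(-218986\right) = \frac{1}{-304155} - 1094930 = - \frac{1}{304155} - 1094930 = - \frac{333028434151}{304155}$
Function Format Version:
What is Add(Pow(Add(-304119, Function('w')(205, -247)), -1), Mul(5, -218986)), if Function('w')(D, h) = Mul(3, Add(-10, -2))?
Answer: Rational(-333028434151, 304155) ≈ -1.0949e+6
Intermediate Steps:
Function('w')(D, h) = -36 (Function('w')(D, h) = Mul(3, -12) = -36)
Add(Pow(Add(-304119, Function('w')(205, -247)), -1), Mul(5, -218986)) = Add(Pow(Add(-304119, -36), -1), Mul(5, -218986)) = Add(Pow(-304155, -1), -1094930) = Add(Rational(-1, 304155), -1094930) = Rational(-333028434151, 304155)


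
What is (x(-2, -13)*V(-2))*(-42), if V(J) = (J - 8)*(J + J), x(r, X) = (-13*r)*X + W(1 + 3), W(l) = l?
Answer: 561120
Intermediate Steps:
x(r, X) = 4 - 13*X*r (x(r, X) = (-13*r)*X + (1 + 3) = -13*X*r + 4 = 4 - 13*X*r)
V(J) = 2*J*(-8 + J) (V(J) = (-8 + J)*(2*J) = 2*J*(-8 + J))
(x(-2, -13)*V(-2))*(-42) = ((4 - 13*(-13)*(-2))*(2*(-2)*(-8 - 2)))*(-42) = ((4 - 338)*(2*(-2)*(-10)))*(-42) = -334*40*(-42) = -13360*(-42) = 561120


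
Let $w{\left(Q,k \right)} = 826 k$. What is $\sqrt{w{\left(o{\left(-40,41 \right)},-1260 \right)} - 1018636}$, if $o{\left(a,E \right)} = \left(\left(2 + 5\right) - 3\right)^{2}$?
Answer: $2 i \sqrt{514849} \approx 1435.1 i$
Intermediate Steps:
$o{\left(a,E \right)} = 16$ ($o{\left(a,E \right)} = \left(7 - 3\right)^{2} = 4^{2} = 16$)
$\sqrt{w{\left(o{\left(-40,41 \right)},-1260 \right)} - 1018636} = \sqrt{826 \left(-1260\right) - 1018636} = \sqrt{-1040760 - 1018636} = \sqrt{-2059396} = 2 i \sqrt{514849}$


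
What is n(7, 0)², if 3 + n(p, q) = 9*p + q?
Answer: 3600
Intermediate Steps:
n(p, q) = -3 + q + 9*p (n(p, q) = -3 + (9*p + q) = -3 + (q + 9*p) = -3 + q + 9*p)
n(7, 0)² = (-3 + 0 + 9*7)² = (-3 + 0 + 63)² = 60² = 3600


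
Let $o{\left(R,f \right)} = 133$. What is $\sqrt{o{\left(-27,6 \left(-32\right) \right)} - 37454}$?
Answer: $i \sqrt{37321} \approx 193.19 i$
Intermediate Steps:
$\sqrt{o{\left(-27,6 \left(-32\right) \right)} - 37454} = \sqrt{133 - 37454} = \sqrt{-37321} = i \sqrt{37321}$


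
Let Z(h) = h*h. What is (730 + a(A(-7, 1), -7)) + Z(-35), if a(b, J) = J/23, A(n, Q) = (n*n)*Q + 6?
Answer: 44958/23 ≈ 1954.7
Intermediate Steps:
A(n, Q) = 6 + Q*n**2 (A(n, Q) = n**2*Q + 6 = Q*n**2 + 6 = 6 + Q*n**2)
a(b, J) = J/23 (a(b, J) = J*(1/23) = J/23)
Z(h) = h**2
(730 + a(A(-7, 1), -7)) + Z(-35) = (730 + (1/23)*(-7)) + (-35)**2 = (730 - 7/23) + 1225 = 16783/23 + 1225 = 44958/23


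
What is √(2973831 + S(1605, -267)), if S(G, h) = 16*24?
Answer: √2974215 ≈ 1724.6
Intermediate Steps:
S(G, h) = 384
√(2973831 + S(1605, -267)) = √(2973831 + 384) = √2974215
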